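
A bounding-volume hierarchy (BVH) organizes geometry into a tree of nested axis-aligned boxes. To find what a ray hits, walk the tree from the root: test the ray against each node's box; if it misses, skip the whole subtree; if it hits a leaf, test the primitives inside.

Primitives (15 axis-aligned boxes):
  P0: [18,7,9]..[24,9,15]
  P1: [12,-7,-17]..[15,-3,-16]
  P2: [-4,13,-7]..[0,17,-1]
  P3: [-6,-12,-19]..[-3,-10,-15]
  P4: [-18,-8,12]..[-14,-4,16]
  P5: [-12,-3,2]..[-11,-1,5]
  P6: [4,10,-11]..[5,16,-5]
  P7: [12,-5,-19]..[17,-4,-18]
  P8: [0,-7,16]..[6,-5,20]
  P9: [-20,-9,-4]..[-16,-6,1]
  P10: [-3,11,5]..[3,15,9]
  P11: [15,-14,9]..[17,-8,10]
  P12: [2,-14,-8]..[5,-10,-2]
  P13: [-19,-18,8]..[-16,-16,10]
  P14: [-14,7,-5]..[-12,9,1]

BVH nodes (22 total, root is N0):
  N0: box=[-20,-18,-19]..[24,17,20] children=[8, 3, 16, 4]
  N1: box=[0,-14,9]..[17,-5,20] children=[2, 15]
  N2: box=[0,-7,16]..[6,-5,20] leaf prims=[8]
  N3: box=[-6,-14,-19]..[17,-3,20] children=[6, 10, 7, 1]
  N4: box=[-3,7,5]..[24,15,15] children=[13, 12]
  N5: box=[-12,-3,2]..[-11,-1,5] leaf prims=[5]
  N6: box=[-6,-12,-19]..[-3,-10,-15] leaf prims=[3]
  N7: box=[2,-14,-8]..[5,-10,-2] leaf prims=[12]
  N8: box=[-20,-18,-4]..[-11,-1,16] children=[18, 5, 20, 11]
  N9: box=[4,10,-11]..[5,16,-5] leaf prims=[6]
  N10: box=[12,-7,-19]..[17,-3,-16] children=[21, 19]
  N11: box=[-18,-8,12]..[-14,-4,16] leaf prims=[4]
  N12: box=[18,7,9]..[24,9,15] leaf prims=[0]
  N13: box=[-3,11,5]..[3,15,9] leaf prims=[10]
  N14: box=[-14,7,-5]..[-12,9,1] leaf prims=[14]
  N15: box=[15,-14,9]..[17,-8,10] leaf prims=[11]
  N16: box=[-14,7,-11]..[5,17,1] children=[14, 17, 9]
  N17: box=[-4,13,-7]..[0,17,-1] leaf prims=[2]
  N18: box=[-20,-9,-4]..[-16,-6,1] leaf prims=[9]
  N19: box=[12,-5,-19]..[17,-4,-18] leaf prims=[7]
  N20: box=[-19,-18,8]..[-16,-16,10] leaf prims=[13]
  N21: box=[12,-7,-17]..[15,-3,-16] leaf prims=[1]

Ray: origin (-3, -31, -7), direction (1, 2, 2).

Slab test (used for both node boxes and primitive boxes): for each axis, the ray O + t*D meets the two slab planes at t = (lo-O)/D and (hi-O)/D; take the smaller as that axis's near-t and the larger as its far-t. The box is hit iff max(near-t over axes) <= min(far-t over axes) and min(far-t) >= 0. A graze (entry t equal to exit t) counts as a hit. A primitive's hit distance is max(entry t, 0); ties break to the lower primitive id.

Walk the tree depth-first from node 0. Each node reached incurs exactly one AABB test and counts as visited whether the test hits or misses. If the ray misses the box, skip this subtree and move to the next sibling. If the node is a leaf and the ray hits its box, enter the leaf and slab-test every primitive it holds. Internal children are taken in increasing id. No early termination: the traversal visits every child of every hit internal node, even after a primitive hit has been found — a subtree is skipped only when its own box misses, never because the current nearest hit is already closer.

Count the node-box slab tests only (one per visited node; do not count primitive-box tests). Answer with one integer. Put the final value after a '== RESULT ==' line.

Traverse from the root:
N0 x:[-17,27] y:[13/2,24] z:[-6,27/2] -> hit [13/2,27/2], descend [3, 4, 8, 16]
  N3 x:[-3,20] y:[17/2,14] z:[-6,27/2] -> hit [17/2,27/2], descend [1, 6, 7, 10]
    N1 x:[3,20] y:[17/2,13] z:[8,27/2] -> hit [17/2,13], descend [2, 15]
      N2 x:[3,9] y:[12,13] z:[23/2,27/2] -> miss, prune
      N15 x:[18,20] y:[17/2,23/2] z:[8,17/2] -> miss, prune
    N6 x:[-3,0] y:[19/2,21/2] z:[-6,-4] -> miss, prune
    N7 x:[5,8] y:[17/2,21/2] z:[-1/2,5/2] -> miss, prune
    N10 x:[15,20] y:[12,14] z:[-6,-9/2] -> miss, prune
  N4 x:[0,27] y:[19,23] z:[6,11] -> miss, prune
  N8 x:[-17,-8] y:[13/2,15] z:[3/2,23/2] -> miss, prune
  N16 x:[-11,8] y:[19,24] z:[-2,4] -> miss, prune

Visited [0, 3, 1, 2, 15, 6, 7, 10, 4, 8, 16]. Tests: 11 box, 0 leaf. Nearest: miss.

== RESULT ==
11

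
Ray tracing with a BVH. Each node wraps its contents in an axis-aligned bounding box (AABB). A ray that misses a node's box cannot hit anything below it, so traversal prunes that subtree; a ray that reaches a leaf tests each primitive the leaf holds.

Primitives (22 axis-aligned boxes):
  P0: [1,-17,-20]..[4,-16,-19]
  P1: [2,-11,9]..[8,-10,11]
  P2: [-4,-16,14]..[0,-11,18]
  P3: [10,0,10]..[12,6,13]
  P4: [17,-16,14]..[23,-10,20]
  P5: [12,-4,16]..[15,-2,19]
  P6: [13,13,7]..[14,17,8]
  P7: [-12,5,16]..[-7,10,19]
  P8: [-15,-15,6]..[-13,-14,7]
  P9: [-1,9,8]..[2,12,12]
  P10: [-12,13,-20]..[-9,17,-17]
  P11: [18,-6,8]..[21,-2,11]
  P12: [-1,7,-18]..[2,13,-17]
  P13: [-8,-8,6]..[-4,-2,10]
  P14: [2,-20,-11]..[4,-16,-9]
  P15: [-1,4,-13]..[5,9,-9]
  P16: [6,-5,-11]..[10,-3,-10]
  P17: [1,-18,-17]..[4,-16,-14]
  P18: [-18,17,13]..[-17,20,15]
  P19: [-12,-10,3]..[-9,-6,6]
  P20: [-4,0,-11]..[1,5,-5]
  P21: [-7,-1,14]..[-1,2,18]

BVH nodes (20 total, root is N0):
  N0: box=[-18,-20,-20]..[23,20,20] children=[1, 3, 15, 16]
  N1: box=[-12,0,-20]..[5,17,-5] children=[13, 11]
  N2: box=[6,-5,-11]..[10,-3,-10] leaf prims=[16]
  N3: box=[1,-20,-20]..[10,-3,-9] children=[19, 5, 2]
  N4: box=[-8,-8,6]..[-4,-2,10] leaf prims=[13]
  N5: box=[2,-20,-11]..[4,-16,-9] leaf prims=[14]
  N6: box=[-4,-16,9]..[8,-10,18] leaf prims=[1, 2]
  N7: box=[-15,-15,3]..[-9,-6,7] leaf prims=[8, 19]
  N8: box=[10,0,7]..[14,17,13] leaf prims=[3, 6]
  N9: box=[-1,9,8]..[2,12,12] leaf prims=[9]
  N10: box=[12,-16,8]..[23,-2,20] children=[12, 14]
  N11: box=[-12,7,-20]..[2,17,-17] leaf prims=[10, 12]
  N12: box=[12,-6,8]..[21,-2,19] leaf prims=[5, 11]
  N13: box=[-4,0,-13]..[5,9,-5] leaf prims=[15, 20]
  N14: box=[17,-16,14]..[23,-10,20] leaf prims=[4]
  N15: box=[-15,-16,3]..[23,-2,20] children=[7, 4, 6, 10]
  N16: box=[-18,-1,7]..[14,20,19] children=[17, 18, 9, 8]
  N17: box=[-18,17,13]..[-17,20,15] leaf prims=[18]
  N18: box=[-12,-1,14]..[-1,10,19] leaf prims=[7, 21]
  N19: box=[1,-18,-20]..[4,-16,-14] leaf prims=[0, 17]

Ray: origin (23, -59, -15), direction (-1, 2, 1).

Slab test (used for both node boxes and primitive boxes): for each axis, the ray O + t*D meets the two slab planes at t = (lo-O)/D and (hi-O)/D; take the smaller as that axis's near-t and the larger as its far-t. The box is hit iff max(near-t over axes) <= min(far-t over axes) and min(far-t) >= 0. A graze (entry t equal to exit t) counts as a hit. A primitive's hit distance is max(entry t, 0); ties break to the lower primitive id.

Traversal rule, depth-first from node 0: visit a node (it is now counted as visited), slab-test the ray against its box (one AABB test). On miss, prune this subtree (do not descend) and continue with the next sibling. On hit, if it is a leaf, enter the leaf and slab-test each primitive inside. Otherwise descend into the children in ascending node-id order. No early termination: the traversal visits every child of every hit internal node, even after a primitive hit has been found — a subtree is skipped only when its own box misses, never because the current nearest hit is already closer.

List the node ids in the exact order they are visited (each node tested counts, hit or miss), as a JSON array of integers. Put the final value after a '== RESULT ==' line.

Traverse from the root:
N0 x:[0,41] y:[39/2,79/2] z:[-5,35] -> hit [39/2,35], descend [1, 3, 15, 16]
  N1 x:[18,35] y:[59/2,38] z:[-5,10] -> miss, prune
  N3 x:[13,22] y:[39/2,28] z:[-5,6] -> miss, prune
  N15 x:[0,38] y:[43/2,57/2] z:[18,35] -> hit [43/2,57/2], descend [4, 6, 7, 10]
    N4 x:[27,31] y:[51/2,57/2] z:[21,25] -> miss, prune
    N6 x:[15,27] y:[43/2,49/2] z:[24,33] -> hit [24,49/2] leaf, test {P1(miss), P2(miss)}
    N7 x:[32,38] y:[22,53/2] z:[18,22] -> miss, prune
    N10 x:[0,11] y:[43/2,57/2] z:[23,35] -> miss, prune
  N16 x:[9,41] y:[29,79/2] z:[22,34] -> hit [29,34], descend [8, 9, 17, 18]
    N8 x:[9,13] y:[59/2,38] z:[22,28] -> miss, prune
    N9 x:[21,24] y:[34,71/2] z:[23,27] -> miss, prune
    N17 x:[40,41] y:[38,79/2] z:[28,30] -> miss, prune
    N18 x:[24,35] y:[29,69/2] z:[29,34] -> hit [29,34] leaf, test {P7@t=32, P21@t=29}

13 AABB tests over nodes [0, 1, 3, 15, 4, 6, 7, 10, 16, 8, 9, 17, 18]; 2 leaves entered; closest P21.

== RESULT ==
[0, 1, 3, 15, 4, 6, 7, 10, 16, 8, 9, 17, 18]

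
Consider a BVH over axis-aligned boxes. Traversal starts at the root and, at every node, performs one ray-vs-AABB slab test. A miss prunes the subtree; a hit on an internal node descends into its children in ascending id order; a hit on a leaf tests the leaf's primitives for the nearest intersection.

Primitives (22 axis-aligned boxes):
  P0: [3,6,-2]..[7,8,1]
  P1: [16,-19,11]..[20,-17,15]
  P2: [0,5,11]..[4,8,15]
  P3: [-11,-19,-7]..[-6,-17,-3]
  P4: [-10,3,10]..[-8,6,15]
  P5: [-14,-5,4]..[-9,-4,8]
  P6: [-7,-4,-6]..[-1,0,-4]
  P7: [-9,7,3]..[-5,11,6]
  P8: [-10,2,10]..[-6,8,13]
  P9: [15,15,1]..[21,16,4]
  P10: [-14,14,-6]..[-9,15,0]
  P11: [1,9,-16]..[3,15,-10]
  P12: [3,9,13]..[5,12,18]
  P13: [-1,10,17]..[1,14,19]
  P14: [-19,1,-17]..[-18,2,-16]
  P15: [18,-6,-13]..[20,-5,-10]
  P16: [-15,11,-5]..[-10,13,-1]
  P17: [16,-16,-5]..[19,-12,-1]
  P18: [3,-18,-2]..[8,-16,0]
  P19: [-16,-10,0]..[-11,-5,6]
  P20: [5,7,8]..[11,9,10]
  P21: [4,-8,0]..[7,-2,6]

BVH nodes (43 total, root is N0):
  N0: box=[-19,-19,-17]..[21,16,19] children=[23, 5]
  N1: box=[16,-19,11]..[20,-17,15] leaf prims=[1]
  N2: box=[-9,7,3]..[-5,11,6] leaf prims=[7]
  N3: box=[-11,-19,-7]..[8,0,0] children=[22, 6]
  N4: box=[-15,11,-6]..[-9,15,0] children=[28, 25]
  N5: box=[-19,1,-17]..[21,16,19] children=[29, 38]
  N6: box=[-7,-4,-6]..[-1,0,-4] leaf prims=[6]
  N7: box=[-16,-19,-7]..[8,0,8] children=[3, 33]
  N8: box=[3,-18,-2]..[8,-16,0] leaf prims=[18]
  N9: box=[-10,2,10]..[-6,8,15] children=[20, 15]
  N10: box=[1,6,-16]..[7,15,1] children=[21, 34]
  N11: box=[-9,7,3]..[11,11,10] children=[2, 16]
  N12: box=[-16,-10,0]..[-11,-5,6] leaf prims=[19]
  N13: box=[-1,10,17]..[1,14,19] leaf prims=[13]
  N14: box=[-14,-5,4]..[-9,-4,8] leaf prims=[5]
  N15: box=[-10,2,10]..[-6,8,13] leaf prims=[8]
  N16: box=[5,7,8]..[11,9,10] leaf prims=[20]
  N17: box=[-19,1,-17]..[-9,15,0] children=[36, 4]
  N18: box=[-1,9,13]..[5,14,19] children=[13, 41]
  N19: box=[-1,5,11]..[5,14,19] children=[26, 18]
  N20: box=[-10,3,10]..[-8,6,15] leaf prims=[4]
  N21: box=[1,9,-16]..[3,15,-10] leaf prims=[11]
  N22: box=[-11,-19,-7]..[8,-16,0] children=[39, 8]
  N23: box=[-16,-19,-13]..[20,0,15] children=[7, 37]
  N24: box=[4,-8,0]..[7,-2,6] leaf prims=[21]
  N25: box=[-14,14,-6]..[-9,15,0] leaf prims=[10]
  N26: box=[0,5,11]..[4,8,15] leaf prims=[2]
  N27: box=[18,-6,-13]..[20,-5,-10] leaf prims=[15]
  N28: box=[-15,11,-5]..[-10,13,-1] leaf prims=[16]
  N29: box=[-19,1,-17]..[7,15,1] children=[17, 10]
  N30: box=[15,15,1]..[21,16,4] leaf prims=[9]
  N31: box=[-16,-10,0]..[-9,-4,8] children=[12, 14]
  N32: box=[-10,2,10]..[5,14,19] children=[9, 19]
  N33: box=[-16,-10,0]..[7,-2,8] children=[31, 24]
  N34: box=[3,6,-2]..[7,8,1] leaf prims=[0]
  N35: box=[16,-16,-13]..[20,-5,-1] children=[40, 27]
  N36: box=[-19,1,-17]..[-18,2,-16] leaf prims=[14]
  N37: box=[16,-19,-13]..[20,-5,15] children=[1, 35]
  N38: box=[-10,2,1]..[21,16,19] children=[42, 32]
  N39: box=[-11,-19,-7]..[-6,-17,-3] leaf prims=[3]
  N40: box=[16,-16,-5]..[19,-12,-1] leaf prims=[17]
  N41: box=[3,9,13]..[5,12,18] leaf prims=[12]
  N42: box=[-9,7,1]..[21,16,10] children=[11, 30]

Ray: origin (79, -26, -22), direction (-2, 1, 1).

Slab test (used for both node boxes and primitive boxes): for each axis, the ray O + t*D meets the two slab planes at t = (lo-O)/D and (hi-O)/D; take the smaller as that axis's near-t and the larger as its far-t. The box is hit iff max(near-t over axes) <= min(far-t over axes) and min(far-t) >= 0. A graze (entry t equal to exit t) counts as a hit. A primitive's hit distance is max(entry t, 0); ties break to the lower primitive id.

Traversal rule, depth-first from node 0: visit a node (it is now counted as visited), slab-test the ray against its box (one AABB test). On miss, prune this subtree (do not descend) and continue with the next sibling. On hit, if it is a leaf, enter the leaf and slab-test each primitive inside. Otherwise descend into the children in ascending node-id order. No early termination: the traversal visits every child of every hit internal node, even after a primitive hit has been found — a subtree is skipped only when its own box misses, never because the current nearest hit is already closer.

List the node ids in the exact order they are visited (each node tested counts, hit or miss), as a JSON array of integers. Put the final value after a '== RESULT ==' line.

Traverse from the root:
N0 x:[29,49] y:[7,42] z:[5,41] -> hit [29,41], descend [5, 23]
  N5 x:[29,49] y:[27,42] z:[5,41] -> hit [29,41], descend [29, 38]
    N29 x:[36,49] y:[27,41] z:[5,23] -> miss, prune
    N38 x:[29,89/2] y:[28,42] z:[23,41] -> hit [29,41], descend [32, 42]
      N32 x:[37,89/2] y:[28,40] z:[32,41] -> hit [37,40], descend [9, 19]
        N9 x:[85/2,89/2] y:[28,34] z:[32,37] -> miss, prune
        N19 x:[37,40] y:[31,40] z:[33,41] -> hit [37,40], descend [18, 26]
          N18 x:[37,40] y:[35,40] z:[35,41] -> hit [37,40], descend [13, 41]
            N13 x:[39,40] y:[36,40] z:[39,41] -> hit [39,40] leaf, test {P13@t=39}
            N41 x:[37,38] y:[35,38] z:[35,40] -> hit [37,38] leaf, test {P12@t=37}
          N26 x:[75/2,79/2] y:[31,34] z:[33,37] -> miss, prune
      N42 x:[29,44] y:[33,42] z:[23,32] -> miss, prune
  N23 x:[59/2,95/2] y:[7,26] z:[9,37] -> miss, prune

Visited [0, 5, 29, 38, 32, 9, 19, 18, 13, 41, 26, 42, 23]. Tests: 13 box, 2 leaf. Nearest: P12.

== RESULT ==
[0, 5, 29, 38, 32, 9, 19, 18, 13, 41, 26, 42, 23]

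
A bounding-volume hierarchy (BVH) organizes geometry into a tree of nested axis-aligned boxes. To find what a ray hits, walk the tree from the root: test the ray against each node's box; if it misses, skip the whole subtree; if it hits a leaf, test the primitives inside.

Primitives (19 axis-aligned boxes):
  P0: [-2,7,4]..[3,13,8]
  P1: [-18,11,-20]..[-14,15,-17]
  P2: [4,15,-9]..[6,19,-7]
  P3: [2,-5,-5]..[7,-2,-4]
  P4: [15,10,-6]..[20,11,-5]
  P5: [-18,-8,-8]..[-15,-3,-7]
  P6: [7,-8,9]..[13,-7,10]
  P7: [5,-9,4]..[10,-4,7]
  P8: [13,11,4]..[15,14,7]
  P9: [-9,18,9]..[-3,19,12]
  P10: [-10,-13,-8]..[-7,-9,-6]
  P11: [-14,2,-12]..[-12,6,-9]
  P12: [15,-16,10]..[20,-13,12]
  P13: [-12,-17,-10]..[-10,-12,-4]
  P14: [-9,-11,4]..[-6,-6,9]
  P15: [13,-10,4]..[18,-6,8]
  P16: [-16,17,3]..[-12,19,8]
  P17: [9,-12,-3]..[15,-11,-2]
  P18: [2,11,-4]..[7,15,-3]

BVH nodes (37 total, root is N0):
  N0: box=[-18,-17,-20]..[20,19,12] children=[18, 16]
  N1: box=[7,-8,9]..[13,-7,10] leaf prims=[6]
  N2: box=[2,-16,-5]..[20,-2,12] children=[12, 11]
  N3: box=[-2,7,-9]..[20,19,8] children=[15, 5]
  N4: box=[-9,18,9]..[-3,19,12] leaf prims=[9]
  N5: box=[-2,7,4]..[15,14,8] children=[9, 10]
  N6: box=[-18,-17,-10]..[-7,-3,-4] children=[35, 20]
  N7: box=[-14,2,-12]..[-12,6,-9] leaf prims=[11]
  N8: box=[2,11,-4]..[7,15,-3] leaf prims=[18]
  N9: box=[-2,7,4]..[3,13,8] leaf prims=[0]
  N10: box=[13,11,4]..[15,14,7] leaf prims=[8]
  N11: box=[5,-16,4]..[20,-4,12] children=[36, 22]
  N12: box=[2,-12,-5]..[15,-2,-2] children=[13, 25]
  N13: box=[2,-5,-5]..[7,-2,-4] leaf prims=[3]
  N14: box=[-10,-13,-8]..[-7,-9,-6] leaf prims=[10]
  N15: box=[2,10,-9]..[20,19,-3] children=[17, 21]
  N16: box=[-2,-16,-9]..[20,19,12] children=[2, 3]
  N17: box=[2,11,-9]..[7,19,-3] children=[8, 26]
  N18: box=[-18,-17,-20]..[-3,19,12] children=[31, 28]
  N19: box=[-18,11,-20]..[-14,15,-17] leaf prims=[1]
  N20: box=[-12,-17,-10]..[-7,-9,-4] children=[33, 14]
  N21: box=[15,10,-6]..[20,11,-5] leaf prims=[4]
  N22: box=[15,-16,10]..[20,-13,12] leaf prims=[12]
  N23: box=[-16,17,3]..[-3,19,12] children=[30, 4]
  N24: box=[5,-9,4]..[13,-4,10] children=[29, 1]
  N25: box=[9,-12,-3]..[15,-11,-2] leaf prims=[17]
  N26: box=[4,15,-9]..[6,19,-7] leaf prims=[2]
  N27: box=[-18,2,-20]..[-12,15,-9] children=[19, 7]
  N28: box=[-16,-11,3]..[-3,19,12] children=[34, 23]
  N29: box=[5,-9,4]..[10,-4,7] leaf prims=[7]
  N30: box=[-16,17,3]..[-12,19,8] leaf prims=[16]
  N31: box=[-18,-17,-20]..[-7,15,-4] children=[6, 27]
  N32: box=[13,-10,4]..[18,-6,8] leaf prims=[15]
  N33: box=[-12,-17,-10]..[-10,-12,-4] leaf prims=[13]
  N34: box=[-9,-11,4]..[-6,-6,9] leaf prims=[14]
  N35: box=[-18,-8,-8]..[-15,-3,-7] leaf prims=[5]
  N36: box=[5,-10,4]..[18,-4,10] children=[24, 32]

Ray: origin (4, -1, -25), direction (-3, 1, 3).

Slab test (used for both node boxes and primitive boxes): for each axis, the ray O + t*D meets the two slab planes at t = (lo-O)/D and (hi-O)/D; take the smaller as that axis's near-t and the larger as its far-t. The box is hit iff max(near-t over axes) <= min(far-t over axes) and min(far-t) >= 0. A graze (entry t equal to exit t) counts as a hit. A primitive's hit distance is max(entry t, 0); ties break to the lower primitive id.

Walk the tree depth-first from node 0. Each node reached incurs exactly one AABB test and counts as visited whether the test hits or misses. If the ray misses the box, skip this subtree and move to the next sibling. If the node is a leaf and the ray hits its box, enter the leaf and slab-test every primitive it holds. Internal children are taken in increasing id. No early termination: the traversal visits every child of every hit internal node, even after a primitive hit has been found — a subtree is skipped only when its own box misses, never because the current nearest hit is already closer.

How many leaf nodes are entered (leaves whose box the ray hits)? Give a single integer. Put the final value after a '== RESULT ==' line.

Trace the traversal:
N0 x:[-16/3,22/3] y:[-16,20] z:[5/3,37/3] -> hit [5/3,22/3], descend [16, 18]
  N16 x:[-16/3,2] y:[-15,20] z:[16/3,37/3] -> miss, prune
  N18 x:[7/3,22/3] y:[-16,20] z:[5/3,37/3] -> hit [7/3,22/3], descend [28, 31]
    N28 x:[7/3,20/3] y:[-10,20] z:[28/3,37/3] -> miss, prune
    N31 x:[11/3,22/3] y:[-16,16] z:[5/3,7] -> hit [11/3,7], descend [6, 27]
      N6 x:[11/3,22/3] y:[-16,-2] z:[5,7] -> miss, prune
      N27 x:[16/3,22/3] y:[3,16] z:[5/3,16/3] -> hit [16/3,16/3], descend [7, 19]
        N7 x:[16/3,6] y:[3,7] z:[13/3,16/3] -> hit [16/3,16/3] leaf, test {P11@t=16/3}
        N19 x:[6,22/3] y:[12,16] z:[5/3,8/3] -> miss, prune

Visited [0, 16, 18, 28, 31, 6, 27, 7, 19]. Tests: 9 box, 1 leaf. Nearest: P11.

== RESULT ==
1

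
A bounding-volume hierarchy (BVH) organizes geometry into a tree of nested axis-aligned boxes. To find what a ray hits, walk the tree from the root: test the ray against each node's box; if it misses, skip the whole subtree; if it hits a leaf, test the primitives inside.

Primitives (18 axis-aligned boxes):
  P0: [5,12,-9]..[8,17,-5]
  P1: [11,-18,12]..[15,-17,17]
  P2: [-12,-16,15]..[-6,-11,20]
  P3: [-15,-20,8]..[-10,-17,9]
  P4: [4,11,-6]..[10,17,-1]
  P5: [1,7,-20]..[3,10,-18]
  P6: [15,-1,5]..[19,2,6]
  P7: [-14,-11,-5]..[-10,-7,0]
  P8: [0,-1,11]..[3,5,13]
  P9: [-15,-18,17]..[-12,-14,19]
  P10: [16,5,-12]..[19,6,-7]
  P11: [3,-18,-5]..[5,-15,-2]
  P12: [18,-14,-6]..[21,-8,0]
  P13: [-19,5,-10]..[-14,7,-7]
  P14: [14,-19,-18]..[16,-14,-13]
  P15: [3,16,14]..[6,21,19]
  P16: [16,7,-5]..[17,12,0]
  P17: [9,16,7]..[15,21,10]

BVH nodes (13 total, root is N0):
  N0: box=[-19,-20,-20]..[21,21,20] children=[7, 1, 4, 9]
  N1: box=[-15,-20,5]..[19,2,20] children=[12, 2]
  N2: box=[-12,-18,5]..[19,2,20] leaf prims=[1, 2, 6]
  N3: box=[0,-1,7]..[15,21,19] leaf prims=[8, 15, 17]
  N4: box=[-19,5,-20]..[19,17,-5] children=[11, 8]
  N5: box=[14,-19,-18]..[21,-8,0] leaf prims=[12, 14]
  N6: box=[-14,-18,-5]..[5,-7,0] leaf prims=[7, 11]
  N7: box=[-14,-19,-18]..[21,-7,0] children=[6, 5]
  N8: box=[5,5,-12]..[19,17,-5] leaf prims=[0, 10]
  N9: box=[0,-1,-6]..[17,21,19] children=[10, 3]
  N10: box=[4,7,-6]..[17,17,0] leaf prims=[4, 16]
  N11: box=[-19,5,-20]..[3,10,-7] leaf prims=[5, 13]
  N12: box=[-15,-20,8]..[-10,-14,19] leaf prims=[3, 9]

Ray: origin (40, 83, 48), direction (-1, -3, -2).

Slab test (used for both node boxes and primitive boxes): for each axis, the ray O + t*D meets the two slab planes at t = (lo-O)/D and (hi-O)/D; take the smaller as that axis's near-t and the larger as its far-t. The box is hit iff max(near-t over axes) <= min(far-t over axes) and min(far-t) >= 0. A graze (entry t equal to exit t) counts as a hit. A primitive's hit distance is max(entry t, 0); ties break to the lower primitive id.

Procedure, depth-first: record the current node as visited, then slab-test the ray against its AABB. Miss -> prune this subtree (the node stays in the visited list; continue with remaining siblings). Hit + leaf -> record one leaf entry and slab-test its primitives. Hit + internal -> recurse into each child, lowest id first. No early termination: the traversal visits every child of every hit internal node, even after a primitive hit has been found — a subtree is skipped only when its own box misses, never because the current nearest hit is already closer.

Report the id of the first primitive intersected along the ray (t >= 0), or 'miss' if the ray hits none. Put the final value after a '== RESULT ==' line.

Trace the traversal:
N0 x:[19,59] y:[62/3,103/3] z:[14,34] -> hit [62/3,34], descend [1, 4, 7, 9]
  N1 x:[21,55] y:[27,103/3] z:[14,43/2] -> miss, prune
  N4 x:[21,59] y:[22,26] z:[53/2,34] -> miss, prune
  N7 x:[19,54] y:[30,34] z:[24,33] -> hit [30,33], descend [5, 6]
    N5 x:[19,26] y:[91/3,34] z:[24,33] -> miss, prune
    N6 x:[35,54] y:[30,101/3] z:[24,53/2] -> miss, prune
  N9 x:[23,40] y:[62/3,28] z:[29/2,27] -> hit [23,27], descend [3, 10]
    N3 x:[25,40] y:[62/3,28] z:[29/2,41/2] -> miss, prune
    N10 x:[23,36] y:[22,76/3] z:[24,27] -> hit [24,76/3] leaf, test {P4(miss), P16@t=24}

order=[0, 1, 4, 7, 5, 6, 9, 3, 10]  |boxes|=9  |leaves|=1  hit=P16

== RESULT ==
16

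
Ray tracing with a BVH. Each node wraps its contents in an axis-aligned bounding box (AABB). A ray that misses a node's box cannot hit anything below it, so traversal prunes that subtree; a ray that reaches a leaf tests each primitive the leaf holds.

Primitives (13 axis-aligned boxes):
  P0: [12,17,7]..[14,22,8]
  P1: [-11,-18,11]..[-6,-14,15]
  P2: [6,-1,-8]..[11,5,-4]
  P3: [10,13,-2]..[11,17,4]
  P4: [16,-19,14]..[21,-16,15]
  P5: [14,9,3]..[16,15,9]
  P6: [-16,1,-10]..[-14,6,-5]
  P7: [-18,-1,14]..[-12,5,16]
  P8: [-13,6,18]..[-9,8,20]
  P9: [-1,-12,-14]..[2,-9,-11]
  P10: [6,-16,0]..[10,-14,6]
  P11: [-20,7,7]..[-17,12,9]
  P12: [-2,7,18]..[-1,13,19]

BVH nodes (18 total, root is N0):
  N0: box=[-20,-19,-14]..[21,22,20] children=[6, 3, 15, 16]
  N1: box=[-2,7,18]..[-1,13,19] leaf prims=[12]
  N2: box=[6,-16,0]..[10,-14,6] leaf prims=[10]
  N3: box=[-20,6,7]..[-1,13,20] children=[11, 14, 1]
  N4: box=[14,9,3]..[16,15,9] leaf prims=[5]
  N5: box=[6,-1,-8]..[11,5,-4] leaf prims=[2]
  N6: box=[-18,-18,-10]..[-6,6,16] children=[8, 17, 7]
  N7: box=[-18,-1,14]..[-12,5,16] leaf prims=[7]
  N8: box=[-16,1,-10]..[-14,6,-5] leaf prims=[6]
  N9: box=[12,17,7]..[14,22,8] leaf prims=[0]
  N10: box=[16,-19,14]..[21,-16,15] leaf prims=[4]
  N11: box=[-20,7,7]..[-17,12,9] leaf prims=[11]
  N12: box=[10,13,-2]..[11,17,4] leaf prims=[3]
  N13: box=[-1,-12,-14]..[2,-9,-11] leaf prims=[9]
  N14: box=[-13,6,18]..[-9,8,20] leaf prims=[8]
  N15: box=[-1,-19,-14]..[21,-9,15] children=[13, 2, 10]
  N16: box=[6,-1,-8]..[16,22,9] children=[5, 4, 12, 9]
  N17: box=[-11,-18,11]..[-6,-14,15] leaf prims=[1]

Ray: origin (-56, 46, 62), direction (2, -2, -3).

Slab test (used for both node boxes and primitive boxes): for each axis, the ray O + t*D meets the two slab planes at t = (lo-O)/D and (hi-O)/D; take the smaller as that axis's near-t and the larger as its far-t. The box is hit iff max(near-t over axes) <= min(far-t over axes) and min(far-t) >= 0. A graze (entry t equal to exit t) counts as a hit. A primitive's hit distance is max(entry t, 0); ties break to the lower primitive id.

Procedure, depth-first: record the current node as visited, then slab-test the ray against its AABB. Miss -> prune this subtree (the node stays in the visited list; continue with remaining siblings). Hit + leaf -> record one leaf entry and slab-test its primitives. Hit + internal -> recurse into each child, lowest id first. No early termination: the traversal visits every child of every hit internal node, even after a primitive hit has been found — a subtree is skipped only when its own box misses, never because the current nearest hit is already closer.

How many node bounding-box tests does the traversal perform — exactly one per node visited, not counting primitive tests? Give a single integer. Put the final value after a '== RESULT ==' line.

Trace the traversal:
N0 x:[18,77/2] y:[12,65/2] z:[14,76/3] -> hit [18,76/3], descend [3, 6, 15, 16]
  N3 x:[18,55/2] y:[33/2,20] z:[14,55/3] -> hit [18,55/3], descend [1, 11, 14]
    N1 x:[27,55/2] y:[33/2,39/2] z:[43/3,44/3] -> miss, prune
    N11 x:[18,39/2] y:[17,39/2] z:[53/3,55/3] -> hit [18,55/3] leaf, test {P11@t=18}
    N14 x:[43/2,47/2] y:[19,20] z:[14,44/3] -> miss, prune
  N6 x:[19,25] y:[20,32] z:[46/3,24] -> hit [20,24], descend [7, 8, 17]
    N7 x:[19,22] y:[41/2,47/2] z:[46/3,16] -> miss, prune
    N8 x:[20,21] y:[20,45/2] z:[67/3,24] -> miss, prune
    N17 x:[45/2,25] y:[30,32] z:[47/3,17] -> miss, prune
  N15 x:[55/2,77/2] y:[55/2,65/2] z:[47/3,76/3] -> miss, prune
  N16 x:[31,36] y:[12,47/2] z:[53/3,70/3] -> miss, prune

order=[0, 3, 1, 11, 14, 6, 7, 8, 17, 15, 16]  |boxes|=11  |leaves|=1  hit=P11

== RESULT ==
11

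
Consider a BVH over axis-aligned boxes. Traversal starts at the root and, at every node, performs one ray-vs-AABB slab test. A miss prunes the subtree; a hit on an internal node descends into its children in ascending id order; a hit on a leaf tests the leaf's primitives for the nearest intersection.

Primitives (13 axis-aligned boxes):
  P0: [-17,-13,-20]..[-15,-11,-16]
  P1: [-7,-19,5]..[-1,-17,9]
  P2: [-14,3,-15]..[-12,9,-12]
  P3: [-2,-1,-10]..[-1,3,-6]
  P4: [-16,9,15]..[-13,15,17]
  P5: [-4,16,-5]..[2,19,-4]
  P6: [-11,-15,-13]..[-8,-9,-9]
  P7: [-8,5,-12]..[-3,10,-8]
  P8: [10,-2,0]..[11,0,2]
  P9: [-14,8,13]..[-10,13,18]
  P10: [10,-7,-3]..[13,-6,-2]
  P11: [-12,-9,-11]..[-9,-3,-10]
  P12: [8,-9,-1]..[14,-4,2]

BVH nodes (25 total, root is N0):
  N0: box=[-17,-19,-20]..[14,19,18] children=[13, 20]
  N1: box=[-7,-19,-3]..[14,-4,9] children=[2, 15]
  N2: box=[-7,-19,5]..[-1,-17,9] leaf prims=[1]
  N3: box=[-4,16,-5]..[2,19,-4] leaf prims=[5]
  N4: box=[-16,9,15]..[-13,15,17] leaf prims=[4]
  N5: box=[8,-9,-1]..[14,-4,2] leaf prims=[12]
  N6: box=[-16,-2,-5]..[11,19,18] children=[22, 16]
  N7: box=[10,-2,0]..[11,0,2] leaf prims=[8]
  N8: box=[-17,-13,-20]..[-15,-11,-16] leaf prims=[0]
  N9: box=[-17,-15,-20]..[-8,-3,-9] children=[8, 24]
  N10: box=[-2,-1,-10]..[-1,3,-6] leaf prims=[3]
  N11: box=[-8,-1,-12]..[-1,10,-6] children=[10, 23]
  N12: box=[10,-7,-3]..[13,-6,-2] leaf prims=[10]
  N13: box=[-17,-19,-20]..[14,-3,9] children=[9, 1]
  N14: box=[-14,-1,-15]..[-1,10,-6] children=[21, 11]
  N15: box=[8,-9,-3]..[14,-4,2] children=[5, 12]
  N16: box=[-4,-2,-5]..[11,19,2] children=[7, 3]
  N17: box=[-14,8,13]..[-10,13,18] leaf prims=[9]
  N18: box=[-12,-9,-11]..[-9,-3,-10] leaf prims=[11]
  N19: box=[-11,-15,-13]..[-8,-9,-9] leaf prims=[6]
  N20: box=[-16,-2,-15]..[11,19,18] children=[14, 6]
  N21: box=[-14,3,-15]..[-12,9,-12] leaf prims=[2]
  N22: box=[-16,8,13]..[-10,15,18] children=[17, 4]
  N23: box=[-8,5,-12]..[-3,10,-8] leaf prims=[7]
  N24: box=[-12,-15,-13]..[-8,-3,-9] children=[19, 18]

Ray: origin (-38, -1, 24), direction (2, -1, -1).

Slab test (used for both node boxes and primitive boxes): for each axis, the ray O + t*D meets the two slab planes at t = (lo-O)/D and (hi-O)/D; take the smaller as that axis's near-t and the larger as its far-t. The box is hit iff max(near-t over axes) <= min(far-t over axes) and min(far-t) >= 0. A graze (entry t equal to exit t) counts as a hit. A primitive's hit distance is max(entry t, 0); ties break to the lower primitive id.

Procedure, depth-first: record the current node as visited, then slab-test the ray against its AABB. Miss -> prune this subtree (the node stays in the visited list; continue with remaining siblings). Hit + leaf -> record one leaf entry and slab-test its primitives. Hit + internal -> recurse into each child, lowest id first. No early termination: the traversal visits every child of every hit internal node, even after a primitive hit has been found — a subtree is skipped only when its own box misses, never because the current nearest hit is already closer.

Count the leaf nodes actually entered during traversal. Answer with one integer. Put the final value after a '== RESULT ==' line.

Traverse from the root:
N0 x:[21/2,26] y:[-20,18] z:[6,44] -> hit [21/2,18], descend [13, 20]
  N13 x:[21/2,26] y:[2,18] z:[15,44] -> hit [15,18], descend [1, 9]
    N1 x:[31/2,26] y:[3,18] z:[15,27] -> hit [31/2,18], descend [2, 15]
      N2 x:[31/2,37/2] y:[16,18] z:[15,19] -> hit [16,18] leaf, test {P1@t=16}
      N15 x:[23,26] y:[3,8] z:[22,27] -> miss, prune
    N9 x:[21/2,15] y:[2,14] z:[33,44] -> miss, prune
  N20 x:[11,49/2] y:[-20,1] z:[6,39] -> miss, prune

7 AABB tests over nodes [0, 13, 1, 2, 15, 9, 20]; 1 leaf entered; closest P1.

== RESULT ==
1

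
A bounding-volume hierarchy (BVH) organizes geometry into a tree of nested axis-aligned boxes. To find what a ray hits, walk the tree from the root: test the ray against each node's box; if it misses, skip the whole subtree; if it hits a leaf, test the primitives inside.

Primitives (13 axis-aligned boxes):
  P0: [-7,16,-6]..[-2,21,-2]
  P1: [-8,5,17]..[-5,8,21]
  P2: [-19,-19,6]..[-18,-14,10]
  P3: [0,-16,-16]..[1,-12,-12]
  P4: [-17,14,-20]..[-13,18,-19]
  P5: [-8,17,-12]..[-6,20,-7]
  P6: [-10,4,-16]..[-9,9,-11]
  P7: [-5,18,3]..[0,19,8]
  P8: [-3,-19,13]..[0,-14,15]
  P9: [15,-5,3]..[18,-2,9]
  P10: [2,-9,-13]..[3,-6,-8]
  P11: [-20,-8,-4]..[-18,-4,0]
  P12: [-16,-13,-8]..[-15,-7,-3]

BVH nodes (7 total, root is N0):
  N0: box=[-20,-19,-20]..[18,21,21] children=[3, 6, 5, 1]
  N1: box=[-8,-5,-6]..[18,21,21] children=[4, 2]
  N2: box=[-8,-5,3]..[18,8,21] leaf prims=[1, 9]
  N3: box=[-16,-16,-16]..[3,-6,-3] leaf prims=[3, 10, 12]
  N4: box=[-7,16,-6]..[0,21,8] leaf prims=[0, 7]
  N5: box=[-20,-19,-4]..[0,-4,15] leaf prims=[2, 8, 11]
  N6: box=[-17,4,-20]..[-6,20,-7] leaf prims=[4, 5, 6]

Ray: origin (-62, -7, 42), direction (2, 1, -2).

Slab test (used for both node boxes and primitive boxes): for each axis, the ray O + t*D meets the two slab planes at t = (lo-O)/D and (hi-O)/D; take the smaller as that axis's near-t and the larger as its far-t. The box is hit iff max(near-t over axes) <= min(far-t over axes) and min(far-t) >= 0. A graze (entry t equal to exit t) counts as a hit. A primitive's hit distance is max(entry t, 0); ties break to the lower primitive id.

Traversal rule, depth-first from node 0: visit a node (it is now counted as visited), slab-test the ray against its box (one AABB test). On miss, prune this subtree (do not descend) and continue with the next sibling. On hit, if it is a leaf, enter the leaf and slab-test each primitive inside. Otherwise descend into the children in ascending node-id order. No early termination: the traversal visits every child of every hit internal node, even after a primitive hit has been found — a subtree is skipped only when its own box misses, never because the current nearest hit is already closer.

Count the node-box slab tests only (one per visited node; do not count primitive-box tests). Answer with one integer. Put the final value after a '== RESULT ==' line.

Traverse from the root:
N0 x:[21,40] y:[-12,28] z:[21/2,31] -> hit [21,28], descend [1, 3, 5, 6]
  N1 x:[27,40] y:[2,28] z:[21/2,24] -> miss, prune
  N3 x:[23,65/2] y:[-9,1] z:[45/2,29] -> miss, prune
  N5 x:[21,31] y:[-12,3] z:[27/2,23] -> miss, prune
  N6 x:[45/2,28] y:[11,27] z:[49/2,31] -> hit [49/2,27] leaf, test {P4(miss), P5@t=27, P6(miss)}

order=[0, 1, 3, 5, 6]  |boxes|=5  |leaves|=1  hit=P5

== RESULT ==
5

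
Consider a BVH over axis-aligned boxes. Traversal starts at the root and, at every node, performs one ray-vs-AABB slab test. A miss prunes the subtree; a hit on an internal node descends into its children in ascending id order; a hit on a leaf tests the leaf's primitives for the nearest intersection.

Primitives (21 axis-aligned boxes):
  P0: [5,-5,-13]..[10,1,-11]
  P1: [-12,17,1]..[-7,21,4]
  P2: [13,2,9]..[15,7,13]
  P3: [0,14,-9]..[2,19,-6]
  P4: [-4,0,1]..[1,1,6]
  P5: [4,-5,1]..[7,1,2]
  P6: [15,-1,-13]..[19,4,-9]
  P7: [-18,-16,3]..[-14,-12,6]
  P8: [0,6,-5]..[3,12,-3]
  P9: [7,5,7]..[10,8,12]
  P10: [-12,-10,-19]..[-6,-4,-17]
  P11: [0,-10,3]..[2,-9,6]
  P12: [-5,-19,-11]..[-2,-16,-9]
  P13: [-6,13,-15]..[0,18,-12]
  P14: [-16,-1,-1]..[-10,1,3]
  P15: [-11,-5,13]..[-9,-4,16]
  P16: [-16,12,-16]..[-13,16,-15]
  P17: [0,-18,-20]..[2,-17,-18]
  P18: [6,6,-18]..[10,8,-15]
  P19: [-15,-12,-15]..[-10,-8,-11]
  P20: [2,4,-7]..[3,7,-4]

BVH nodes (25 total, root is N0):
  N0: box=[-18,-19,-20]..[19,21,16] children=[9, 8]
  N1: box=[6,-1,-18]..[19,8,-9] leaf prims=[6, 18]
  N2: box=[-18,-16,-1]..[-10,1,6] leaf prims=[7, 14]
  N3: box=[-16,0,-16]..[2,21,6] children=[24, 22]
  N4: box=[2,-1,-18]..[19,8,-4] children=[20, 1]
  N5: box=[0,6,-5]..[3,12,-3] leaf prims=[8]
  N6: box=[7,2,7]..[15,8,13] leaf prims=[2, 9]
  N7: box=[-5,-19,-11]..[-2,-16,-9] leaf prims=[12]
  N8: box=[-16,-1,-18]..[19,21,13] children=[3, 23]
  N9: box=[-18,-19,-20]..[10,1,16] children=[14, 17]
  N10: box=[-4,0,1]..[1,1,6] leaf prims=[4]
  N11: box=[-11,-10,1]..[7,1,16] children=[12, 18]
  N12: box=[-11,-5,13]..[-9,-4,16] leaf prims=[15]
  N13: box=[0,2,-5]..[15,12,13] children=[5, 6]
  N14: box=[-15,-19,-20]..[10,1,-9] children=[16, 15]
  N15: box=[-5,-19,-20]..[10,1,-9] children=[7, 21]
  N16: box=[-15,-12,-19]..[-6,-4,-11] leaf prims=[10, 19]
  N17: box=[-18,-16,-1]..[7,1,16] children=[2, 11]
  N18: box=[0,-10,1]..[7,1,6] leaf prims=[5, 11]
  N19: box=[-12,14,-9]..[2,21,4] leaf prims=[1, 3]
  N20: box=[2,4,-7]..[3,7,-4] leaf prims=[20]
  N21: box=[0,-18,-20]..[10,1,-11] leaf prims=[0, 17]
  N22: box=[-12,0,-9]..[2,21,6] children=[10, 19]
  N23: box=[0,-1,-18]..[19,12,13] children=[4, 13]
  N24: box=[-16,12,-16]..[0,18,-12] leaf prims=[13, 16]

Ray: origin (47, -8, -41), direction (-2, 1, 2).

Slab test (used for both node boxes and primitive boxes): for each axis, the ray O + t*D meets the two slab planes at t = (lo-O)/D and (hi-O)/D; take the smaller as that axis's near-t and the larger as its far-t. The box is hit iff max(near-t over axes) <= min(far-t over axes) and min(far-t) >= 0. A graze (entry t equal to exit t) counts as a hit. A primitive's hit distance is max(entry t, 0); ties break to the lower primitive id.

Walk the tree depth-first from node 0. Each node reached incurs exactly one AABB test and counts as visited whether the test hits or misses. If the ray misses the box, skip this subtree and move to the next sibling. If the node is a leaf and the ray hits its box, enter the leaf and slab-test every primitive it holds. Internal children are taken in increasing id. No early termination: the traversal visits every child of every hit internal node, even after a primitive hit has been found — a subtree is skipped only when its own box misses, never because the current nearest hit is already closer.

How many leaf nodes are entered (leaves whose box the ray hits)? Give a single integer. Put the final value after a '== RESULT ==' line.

Walk:
N0 x:[14,65/2] y:[-11,29] z:[21/2,57/2] -> hit [14,57/2], descend [8, 9]
  N8 x:[14,63/2] y:[7,29] z:[23/2,27] -> hit [14,27], descend [3, 23]
    N3 x:[45/2,63/2] y:[8,29] z:[25/2,47/2] -> hit [45/2,47/2], descend [22, 24]
      N22 x:[45/2,59/2] y:[8,29] z:[16,47/2] -> hit [45/2,47/2], descend [10, 19]
        N10 x:[23,51/2] y:[8,9] z:[21,47/2] -> miss, prune
        N19 x:[45/2,59/2] y:[22,29] z:[16,45/2] -> hit [45/2,45/2] leaf, test {P1(miss), P3(miss)}
      N24 x:[47/2,63/2] y:[20,26] z:[25/2,29/2] -> miss, prune
    N23 x:[14,47/2] y:[7,20] z:[23/2,27] -> hit [14,20], descend [4, 13]
      N4 x:[14,45/2] y:[7,16] z:[23/2,37/2] -> hit [14,16], descend [1, 20]
        N1 x:[14,41/2] y:[7,16] z:[23/2,16] -> hit [14,16] leaf, test {P6(miss), P18(miss)}
        N20 x:[22,45/2] y:[12,15] z:[17,37/2] -> miss, prune
      N13 x:[16,47/2] y:[10,20] z:[18,27] -> hit [18,20], descend [5, 6]
        N5 x:[22,47/2] y:[14,20] z:[18,19] -> miss, prune
        N6 x:[16,20] y:[10,16] z:[24,27] -> miss, prune
  N9 x:[37/2,65/2] y:[-11,9] z:[21/2,57/2] -> miss, prune

15 AABB tests over nodes [0, 8, 3, 22, 10, 19, 24, 23, 4, 1, 20, 13, 5, 6, 9]; 2 leaves entered; closest miss.

== RESULT ==
2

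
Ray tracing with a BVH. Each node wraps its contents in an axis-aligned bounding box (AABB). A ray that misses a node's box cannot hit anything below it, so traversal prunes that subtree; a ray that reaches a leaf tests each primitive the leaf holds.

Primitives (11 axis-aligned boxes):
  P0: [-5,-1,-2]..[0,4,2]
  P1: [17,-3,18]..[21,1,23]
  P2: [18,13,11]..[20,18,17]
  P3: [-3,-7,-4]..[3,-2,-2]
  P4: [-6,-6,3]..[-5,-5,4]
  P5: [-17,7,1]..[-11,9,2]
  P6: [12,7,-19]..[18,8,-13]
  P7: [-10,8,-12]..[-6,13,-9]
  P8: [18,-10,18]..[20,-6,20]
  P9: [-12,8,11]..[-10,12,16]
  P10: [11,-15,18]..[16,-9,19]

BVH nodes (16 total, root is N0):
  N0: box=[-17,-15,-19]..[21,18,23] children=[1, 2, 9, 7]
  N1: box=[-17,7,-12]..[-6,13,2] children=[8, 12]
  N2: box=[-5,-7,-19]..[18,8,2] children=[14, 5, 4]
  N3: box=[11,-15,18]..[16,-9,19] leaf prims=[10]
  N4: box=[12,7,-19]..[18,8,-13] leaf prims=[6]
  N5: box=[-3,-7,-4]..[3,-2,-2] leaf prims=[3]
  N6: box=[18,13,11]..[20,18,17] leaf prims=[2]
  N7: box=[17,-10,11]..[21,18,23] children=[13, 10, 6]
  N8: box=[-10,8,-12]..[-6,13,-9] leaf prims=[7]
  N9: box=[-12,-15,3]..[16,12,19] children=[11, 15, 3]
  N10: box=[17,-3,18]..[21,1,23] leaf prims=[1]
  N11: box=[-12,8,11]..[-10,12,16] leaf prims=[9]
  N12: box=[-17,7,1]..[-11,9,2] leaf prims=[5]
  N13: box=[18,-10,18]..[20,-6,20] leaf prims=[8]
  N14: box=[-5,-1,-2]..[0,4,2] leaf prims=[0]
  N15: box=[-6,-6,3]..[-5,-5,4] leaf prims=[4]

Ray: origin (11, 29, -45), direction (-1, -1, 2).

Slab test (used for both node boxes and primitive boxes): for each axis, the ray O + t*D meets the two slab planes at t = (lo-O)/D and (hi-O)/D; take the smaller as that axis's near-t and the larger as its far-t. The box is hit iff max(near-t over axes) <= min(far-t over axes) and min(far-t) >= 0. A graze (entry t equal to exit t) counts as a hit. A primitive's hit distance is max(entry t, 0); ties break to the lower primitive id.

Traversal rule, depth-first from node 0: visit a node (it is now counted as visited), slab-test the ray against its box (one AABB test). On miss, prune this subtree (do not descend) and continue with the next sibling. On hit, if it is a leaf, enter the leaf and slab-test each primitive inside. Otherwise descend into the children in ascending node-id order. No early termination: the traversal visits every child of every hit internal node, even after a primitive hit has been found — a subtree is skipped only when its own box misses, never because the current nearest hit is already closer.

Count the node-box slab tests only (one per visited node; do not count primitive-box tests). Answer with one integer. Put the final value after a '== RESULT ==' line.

Trace the traversal:
N0 x:[-10,28] y:[11,44] z:[13,34] -> hit [13,28], descend [1, 2, 7, 9]
  N1 x:[17,28] y:[16,22] z:[33/2,47/2] -> hit [17,22], descend [8, 12]
    N8 x:[17,21] y:[16,21] z:[33/2,18] -> hit [17,18] leaf, test {P7@t=17}
    N12 x:[22,28] y:[20,22] z:[23,47/2] -> miss, prune
  N2 x:[-7,16] y:[21,36] z:[13,47/2] -> miss, prune
  N7 x:[-10,-6] y:[11,39] z:[28,34] -> miss, prune
  N9 x:[-5,23] y:[17,44] z:[24,32] -> miss, prune

Visited [0, 1, 8, 12, 2, 7, 9]. Tests: 7 box, 1 leaf. Nearest: P7.

== RESULT ==
7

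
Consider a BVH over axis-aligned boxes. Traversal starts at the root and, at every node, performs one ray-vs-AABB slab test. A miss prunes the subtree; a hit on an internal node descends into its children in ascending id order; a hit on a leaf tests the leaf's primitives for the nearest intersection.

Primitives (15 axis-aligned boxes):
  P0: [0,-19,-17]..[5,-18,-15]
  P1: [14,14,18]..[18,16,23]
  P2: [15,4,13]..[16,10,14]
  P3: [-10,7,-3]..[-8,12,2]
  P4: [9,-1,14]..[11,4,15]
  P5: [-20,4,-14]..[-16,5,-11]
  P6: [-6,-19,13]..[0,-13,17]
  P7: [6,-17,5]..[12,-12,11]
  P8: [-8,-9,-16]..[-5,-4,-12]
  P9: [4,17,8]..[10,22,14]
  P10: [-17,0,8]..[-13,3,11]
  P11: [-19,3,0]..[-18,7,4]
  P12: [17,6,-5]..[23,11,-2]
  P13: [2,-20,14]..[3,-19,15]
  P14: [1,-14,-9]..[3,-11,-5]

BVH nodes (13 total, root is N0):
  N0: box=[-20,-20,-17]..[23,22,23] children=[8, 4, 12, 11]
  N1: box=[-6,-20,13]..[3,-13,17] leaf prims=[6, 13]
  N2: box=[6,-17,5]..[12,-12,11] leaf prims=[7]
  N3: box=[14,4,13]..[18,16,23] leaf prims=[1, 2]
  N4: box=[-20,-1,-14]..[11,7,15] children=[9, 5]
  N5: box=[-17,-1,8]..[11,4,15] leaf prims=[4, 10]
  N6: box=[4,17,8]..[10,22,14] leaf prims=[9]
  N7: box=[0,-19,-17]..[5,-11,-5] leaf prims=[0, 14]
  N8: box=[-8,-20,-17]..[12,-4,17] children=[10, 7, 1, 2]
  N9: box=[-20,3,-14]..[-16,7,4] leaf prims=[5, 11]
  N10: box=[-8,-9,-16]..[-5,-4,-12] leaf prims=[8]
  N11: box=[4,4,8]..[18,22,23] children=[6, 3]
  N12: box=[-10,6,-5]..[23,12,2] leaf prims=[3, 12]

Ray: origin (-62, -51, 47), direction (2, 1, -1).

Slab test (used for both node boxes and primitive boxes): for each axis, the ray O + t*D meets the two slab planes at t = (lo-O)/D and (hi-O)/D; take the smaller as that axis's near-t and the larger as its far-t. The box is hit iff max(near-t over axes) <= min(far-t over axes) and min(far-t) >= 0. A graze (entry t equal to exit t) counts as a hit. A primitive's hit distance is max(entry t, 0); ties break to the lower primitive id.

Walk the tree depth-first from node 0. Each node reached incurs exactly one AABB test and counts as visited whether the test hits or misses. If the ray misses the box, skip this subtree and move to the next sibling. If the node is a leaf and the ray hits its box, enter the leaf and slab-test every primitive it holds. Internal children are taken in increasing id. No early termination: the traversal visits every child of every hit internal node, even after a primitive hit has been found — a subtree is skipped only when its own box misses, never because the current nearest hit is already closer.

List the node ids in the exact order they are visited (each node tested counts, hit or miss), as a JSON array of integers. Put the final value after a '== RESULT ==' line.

Traverse from the root:
N0 x:[21,85/2] y:[31,73] z:[24,64] -> hit [31,85/2], descend [4, 8, 11, 12]
  N4 x:[21,73/2] y:[50,58] z:[32,61] -> miss, prune
  N8 x:[27,37] y:[31,47] z:[30,64] -> hit [31,37], descend [1, 2, 7, 10]
    N1 x:[28,65/2] y:[31,38] z:[30,34] -> hit [31,65/2] leaf, test {P6(miss), P13@t=32}
    N2 x:[34,37] y:[34,39] z:[36,42] -> hit [36,37] leaf, test {P7@t=36}
    N7 x:[31,67/2] y:[32,40] z:[52,64] -> miss, prune
    N10 x:[27,57/2] y:[42,47] z:[59,63] -> miss, prune
  N11 x:[33,40] y:[55,73] z:[24,39] -> miss, prune
  N12 x:[26,85/2] y:[57,63] z:[45,52] -> miss, prune

9 AABB tests over nodes [0, 4, 8, 1, 2, 7, 10, 11, 12]; 2 leaves entered; closest P13.

== RESULT ==
[0, 4, 8, 1, 2, 7, 10, 11, 12]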